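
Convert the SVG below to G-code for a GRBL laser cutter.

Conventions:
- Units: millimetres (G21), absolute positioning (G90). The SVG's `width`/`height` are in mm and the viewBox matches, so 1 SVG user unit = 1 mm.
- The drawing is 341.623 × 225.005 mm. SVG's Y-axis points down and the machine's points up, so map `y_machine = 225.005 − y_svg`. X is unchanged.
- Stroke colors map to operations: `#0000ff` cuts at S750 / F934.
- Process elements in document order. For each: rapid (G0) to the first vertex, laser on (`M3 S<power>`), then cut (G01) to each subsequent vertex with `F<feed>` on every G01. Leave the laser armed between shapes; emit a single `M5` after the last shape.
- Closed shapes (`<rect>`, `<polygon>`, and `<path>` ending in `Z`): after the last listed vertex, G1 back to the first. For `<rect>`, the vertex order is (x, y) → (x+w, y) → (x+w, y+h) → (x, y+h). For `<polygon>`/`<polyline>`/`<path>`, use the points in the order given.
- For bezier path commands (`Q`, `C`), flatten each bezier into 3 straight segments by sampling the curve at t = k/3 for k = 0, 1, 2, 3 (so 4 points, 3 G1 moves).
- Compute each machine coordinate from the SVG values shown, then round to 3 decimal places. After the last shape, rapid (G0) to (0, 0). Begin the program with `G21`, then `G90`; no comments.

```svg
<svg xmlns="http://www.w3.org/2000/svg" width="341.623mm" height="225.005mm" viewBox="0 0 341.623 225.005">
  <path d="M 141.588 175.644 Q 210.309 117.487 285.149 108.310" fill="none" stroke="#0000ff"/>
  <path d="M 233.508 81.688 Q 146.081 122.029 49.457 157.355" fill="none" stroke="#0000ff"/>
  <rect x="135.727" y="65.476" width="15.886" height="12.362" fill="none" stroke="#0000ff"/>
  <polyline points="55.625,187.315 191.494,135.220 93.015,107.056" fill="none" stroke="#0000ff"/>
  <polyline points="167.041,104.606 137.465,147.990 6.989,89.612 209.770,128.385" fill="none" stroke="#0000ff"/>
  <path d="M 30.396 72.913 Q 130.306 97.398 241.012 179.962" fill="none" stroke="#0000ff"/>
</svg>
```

Since the viewBox matches the mm dimensions, user units are millimetres directly. The only transform is the Y-flip y_m = 225.005 − y_svg.

Shape 1 is a quadratic bezier drawn with `<path>`. Its stroke #0000ff means cut at S750, F934. After flipping Y the toolpath is (141.588,49.361) → (188.082,82.690) → (235.936,105.135) → (285.149,116.695).

Shape 2 is a quadratic bezier drawn with `<path>`. Its stroke #0000ff means cut at S750, F934. After flipping Y the toolpath is (233.508,143.317) → (174.201,116.980) → (112.851,91.758) → (49.457,67.650).

Shape 3 is a rectangle drawn with `<rect>`. Its stroke #0000ff means cut at S750, F934. After flipping Y the toolpath is (135.727,159.529) → (151.613,159.529) → (151.613,147.167) → (135.727,147.167) → (135.727,159.529), returning to the start.

Shape 4 is a open polyline drawn with `<polyline>`. Its stroke #0000ff means cut at S750, F934. After flipping Y the toolpath is (55.625,37.690) → (191.494,89.785) → (93.015,117.949).

Shape 5 is a open polyline drawn with `<polyline>`. Its stroke #0000ff means cut at S750, F934. After flipping Y the toolpath is (167.041,120.399) → (137.465,77.015) → (6.989,135.393) → (209.770,96.620).

Shape 6 is a quadratic bezier drawn with `<path>`. Its stroke #0000ff means cut at S750, F934. After flipping Y the toolpath is (30.396,152.092) → (98.202,129.315) → (168.408,93.632) → (241.012,45.043).

G21
G90
G0 X141.588 Y49.361
M3 S750
G01 X188.082 Y82.690 F934
G01 X235.936 Y105.135 F934
G01 X285.149 Y116.695 F934
G0 X233.508 Y143.317
M3 S750
G01 X174.201 Y116.980 F934
G01 X112.851 Y91.758 F934
G01 X49.457 Y67.650 F934
G0 X135.727 Y159.529
M3 S750
G01 X151.613 Y159.529 F934
G01 X151.613 Y147.167 F934
G01 X135.727 Y147.167 F934
G01 X135.727 Y159.529 F934
G0 X55.625 Y37.690
M3 S750
G01 X191.494 Y89.785 F934
G01 X93.015 Y117.949 F934
G0 X167.041 Y120.399
M3 S750
G01 X137.465 Y77.015 F934
G01 X6.989 Y135.393 F934
G01 X209.770 Y96.620 F934
G0 X30.396 Y152.092
M3 S750
G01 X98.202 Y129.315 F934
G01 X168.408 Y93.632 F934
G01 X241.012 Y45.043 F934
M5
G0 X0.000 Y0.000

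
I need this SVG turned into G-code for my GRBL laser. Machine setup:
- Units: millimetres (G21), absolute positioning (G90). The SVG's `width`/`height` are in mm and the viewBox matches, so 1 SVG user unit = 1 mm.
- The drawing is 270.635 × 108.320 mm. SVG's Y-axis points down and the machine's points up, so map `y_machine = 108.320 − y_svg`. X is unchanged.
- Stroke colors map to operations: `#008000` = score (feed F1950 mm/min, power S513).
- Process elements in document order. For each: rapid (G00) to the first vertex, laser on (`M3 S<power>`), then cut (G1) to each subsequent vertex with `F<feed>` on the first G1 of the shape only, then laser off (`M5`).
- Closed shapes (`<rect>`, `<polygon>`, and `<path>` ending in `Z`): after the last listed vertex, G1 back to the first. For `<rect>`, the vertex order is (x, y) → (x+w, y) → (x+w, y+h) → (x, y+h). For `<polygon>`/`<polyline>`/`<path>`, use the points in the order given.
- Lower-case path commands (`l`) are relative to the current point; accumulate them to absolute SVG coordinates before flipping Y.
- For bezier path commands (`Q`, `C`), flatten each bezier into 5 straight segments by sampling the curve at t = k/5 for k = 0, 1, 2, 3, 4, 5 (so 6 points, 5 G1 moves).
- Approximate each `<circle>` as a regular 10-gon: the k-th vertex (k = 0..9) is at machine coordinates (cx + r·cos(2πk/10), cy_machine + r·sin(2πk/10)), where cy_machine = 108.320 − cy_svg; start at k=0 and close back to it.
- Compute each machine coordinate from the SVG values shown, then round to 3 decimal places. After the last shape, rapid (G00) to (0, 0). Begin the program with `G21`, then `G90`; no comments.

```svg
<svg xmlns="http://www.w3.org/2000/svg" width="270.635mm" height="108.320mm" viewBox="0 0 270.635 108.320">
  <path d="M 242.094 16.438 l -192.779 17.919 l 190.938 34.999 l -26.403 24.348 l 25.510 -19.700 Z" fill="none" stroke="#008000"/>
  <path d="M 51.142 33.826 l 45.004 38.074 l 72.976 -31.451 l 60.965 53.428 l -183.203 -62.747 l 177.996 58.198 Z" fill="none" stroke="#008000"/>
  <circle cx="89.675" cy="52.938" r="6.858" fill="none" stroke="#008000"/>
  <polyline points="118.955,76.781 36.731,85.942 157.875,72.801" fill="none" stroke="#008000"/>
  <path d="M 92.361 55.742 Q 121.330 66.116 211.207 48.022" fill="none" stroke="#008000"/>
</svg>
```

G21
G90
G00 X242.094 Y91.882
M3 S513
G1 X49.315 Y73.963 F1950
G1 X240.253 Y38.964
G1 X213.850 Y14.616
G1 X239.360 Y34.316
G1 X242.094 Y91.882
M5
G00 X51.142 Y74.494
M3 S513
G1 X96.146 Y36.420 F1950
G1 X169.122 Y67.871
G1 X230.087 Y14.443
G1 X46.884 Y77.190
G1 X224.880 Y18.992
G1 X51.142 Y74.494
M5
G00 X96.533 Y55.382
M3 S513
G1 X95.223 Y59.413 F1950
G1 X91.794 Y61.904
G1 X87.556 Y61.904
G1 X84.127 Y59.413
G1 X82.817 Y55.382
G1 X84.127 Y51.351
G1 X87.556 Y48.860
G1 X91.794 Y48.860
G1 X95.223 Y51.351
G1 X96.533 Y55.382
M5
G00 X118.955 Y31.539
M3 S513
G1 X36.731 Y22.378 F1950
G1 X157.875 Y35.519
M5
G00 X92.361 Y52.578
M3 S513
G1 X106.385 Y49.567 F1950
G1 X125.281 Y48.834
G1 X149.051 Y50.378
G1 X177.693 Y54.199
G1 X211.207 Y60.298
M5
G00 X0.000 Y0.000

viewBox `0 0 270.635 108.320` with mm width/height → 1 unit = 1 mm. Flip: y_m = 108.320 − y_svg.

**Shape 1** — `<path>` closed polygon, stroke `#008000` → score (S513, F1950). Machine vertices: (242.094,91.882) → (49.315,73.963) → (240.253,38.964) → (213.850,14.616) → (239.360,34.316) → (242.094,91.882). Closed: final G1 returns to the first vertex.

**Shape 2** — `<path>` closed polygon, stroke `#008000` → score (S513, F1950). Machine vertices: (51.142,74.494) → (96.146,36.420) → (169.122,67.871) → (230.087,14.443) → (46.884,77.190) → (224.880,18.992) → (51.142,74.494). Closed: final G1 returns to the first vertex.

**Shape 3** — `<circle>` circle, stroke `#008000` → score (S513, F1950). Machine vertices: (96.533,55.382) → (95.223,59.413) → (91.794,61.904) → (87.556,61.904) → (84.127,59.413) → (82.817,55.382) → (84.127,51.351) → (87.556,48.860) → (91.794,48.860) → (95.223,51.351) → (96.533,55.382). Closed: final G1 returns to the first vertex.

**Shape 4** — `<polyline>` open polyline, stroke `#008000` → score (S513, F1950). Machine vertices: (118.955,31.539) → (36.731,22.378) → (157.875,35.519). Open path.

**Shape 5** — `<path>` quadratic bezier, stroke `#008000` → score (S513, F1950). Control points (SVG): P0=(92.361,55.742), P1=(121.330,66.116), P2=(211.207,48.022); sampled at t=k/5. Machine vertices: (92.361,52.578) → (106.385,49.567) → (125.281,48.834) → (149.051,50.378) → (177.693,54.199) → (211.207,60.298). Open path.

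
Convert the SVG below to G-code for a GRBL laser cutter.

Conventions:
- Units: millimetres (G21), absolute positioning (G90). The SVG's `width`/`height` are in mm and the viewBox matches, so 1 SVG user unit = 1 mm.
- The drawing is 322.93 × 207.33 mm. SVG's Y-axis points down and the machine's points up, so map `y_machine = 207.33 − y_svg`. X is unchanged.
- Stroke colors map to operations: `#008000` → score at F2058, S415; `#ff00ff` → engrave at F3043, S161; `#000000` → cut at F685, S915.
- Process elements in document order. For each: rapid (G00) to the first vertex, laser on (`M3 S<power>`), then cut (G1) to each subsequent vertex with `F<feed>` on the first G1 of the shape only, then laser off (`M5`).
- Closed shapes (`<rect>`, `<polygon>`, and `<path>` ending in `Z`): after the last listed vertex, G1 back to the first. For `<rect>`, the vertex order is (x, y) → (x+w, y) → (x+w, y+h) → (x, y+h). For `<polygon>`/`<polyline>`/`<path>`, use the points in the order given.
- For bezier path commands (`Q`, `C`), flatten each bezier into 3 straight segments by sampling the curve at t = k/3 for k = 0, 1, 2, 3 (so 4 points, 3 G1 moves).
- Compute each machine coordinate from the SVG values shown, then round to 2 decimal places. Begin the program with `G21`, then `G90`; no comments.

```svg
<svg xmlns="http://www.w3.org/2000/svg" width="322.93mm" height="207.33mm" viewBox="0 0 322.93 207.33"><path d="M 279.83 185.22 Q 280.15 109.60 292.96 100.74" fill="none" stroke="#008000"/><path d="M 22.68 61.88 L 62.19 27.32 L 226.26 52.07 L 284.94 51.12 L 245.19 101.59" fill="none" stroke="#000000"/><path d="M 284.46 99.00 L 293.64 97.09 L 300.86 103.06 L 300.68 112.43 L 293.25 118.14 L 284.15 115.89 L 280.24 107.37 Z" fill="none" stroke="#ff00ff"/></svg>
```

Since the viewBox matches the mm dimensions, user units are millimetres directly. The only transform is the Y-flip y_m = 207.33 − y_svg.

Shape 1 is a quadratic bezier drawn with `<path>`. Its stroke #008000 means score at S415, F2058. After flipping Y the toolpath is (279.83,22.11) → (281.43,65.11) → (285.81,93.27) → (292.96,106.59).

Shape 2 is a open polyline drawn with `<path>`. Its stroke #000000 means cut at S915, F685. After flipping Y the toolpath is (22.68,145.45) → (62.19,180.01) → (226.26,155.26) → (284.94,156.21) → (245.19,105.74).

Shape 3 is a regular polygon drawn with `<path>`. Its stroke #ff00ff means engrave at S161, F3043. After flipping Y the toolpath is (284.46,108.33) → (293.64,110.24) → (300.86,104.27) → (300.68,94.90) → (293.25,89.19) → (284.15,91.44) → (280.24,99.96) → (284.46,108.33), returning to the start.

G21
G90
G00 X279.83 Y22.11
M3 S415
G1 X281.43 Y65.11 F2058
G1 X285.81 Y93.27
G1 X292.96 Y106.59
M5
G00 X22.68 Y145.45
M3 S915
G1 X62.19 Y180.01 F685
G1 X226.26 Y155.26
G1 X284.94 Y156.21
G1 X245.19 Y105.74
M5
G00 X284.46 Y108.33
M3 S161
G1 X293.64 Y110.24 F3043
G1 X300.86 Y104.27
G1 X300.68 Y94.90
G1 X293.25 Y89.19
G1 X284.15 Y91.44
G1 X280.24 Y99.96
G1 X284.46 Y108.33
M5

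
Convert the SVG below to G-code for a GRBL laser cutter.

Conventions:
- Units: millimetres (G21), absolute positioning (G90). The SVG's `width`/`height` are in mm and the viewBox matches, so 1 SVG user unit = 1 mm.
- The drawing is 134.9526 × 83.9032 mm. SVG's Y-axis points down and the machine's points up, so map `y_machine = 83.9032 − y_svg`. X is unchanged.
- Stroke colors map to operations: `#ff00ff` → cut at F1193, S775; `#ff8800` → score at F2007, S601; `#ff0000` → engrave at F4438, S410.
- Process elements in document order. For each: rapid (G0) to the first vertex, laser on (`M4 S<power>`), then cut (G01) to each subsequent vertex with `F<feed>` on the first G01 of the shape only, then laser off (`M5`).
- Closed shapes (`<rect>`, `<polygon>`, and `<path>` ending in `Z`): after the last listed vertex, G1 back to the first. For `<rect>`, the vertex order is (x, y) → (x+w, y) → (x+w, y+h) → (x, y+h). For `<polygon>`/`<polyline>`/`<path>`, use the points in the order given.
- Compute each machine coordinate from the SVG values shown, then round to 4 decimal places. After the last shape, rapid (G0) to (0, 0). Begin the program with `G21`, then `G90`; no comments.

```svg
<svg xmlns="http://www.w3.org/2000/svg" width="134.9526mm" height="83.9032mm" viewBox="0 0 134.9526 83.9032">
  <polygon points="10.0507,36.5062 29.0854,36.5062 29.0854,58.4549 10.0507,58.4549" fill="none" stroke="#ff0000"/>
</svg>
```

Since the viewBox matches the mm dimensions, user units are millimetres directly. The only transform is the Y-flip y_m = 83.9032 − y_svg.

Shape 1 is a rectangle drawn with `<polygon>`. Its stroke #ff0000 means engrave at S410, F4438. After flipping Y the toolpath is (10.0507,47.3970) → (29.0854,47.3970) → (29.0854,25.4483) → (10.0507,25.4483) → (10.0507,47.3970), returning to the start.

G21
G90
G0 X10.0507 Y47.3970
M4 S410
G01 X29.0854 Y47.3970 F4438
G01 X29.0854 Y25.4483
G01 X10.0507 Y25.4483
G01 X10.0507 Y47.3970
M5
G0 X0.0000 Y0.0000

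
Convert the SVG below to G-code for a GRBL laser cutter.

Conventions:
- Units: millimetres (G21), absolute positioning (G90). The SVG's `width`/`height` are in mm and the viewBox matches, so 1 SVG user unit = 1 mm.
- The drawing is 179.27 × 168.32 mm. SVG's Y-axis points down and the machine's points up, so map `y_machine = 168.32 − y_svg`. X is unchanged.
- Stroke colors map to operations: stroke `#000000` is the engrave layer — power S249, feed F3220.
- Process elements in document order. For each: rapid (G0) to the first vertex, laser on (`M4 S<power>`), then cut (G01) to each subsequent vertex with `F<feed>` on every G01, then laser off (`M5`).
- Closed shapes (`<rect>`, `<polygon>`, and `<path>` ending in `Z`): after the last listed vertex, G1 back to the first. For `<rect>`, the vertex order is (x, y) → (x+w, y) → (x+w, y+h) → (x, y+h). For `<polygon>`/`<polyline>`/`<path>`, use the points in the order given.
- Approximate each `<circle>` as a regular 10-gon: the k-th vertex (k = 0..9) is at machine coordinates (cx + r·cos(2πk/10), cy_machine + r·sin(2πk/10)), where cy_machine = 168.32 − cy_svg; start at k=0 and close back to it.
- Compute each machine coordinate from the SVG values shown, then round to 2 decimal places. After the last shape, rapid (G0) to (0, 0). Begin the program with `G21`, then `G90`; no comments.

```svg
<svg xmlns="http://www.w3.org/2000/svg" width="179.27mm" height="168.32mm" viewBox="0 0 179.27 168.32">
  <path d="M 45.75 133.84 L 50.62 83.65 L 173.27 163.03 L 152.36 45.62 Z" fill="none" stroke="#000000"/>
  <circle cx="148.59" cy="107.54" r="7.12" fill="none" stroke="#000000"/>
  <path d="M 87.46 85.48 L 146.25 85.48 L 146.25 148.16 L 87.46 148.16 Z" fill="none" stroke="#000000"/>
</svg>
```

1 u = 1 mm; y_m = 168.32 − y.

[1] `<path>` closed polygon, #000000→engrave S249 F3220: (45.75,34.48) → (50.62,84.67) → (173.27,5.29) → (152.36,122.70) → (45.75,34.48) (closed)

[2] `<circle>` circle, #000000→engrave S249 F3220: (155.71,60.78) → (154.35,64.97) → (150.79,67.55) → (146.39,67.55) → (142.83,64.97) → (141.47,60.78) → (142.83,56.59) → (146.39,54.01) → (150.79,54.01) → (154.35,56.59) → (155.71,60.78) (closed)

[3] `<path>` rectangle, #000000→engrave S249 F3220: (87.46,82.84) → (146.25,82.84) → (146.25,20.16) → (87.46,20.16) → (87.46,82.84) (closed)

G21
G90
G0 X45.75 Y34.48
M4 S249
G01 X50.62 Y84.67 F3220
G01 X173.27 Y5.29 F3220
G01 X152.36 Y122.70 F3220
G01 X45.75 Y34.48 F3220
M5
G0 X155.71 Y60.78
M4 S249
G01 X154.35 Y64.97 F3220
G01 X150.79 Y67.55 F3220
G01 X146.39 Y67.55 F3220
G01 X142.83 Y64.97 F3220
G01 X141.47 Y60.78 F3220
G01 X142.83 Y56.59 F3220
G01 X146.39 Y54.01 F3220
G01 X150.79 Y54.01 F3220
G01 X154.35 Y56.59 F3220
G01 X155.71 Y60.78 F3220
M5
G0 X87.46 Y82.84
M4 S249
G01 X146.25 Y82.84 F3220
G01 X146.25 Y20.16 F3220
G01 X87.46 Y20.16 F3220
G01 X87.46 Y82.84 F3220
M5
G0 X0.00 Y0.00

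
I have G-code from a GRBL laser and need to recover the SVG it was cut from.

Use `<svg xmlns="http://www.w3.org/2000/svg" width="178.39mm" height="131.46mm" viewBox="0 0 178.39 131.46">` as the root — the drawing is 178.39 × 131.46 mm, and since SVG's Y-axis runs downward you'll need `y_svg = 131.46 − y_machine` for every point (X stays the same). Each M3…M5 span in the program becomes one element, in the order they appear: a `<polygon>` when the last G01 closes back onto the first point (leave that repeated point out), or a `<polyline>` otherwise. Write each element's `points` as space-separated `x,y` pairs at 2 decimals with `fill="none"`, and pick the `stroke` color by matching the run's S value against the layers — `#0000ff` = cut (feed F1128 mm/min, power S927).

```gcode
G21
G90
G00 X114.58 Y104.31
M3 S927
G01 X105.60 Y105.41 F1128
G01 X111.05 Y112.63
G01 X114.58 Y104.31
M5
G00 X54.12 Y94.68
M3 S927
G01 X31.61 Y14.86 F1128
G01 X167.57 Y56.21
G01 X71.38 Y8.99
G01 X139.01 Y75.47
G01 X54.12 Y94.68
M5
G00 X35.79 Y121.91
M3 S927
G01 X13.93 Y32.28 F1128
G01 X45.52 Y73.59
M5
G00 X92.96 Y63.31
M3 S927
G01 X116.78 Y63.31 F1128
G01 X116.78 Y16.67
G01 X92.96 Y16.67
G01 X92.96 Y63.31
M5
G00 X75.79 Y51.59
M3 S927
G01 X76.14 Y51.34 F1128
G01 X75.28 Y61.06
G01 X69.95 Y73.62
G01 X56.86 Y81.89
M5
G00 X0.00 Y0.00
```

<svg xmlns="http://www.w3.org/2000/svg" width="178.39mm" height="131.46mm" viewBox="0 0 178.39 131.46">
  <polygon points="114.58,27.15 105.60,26.05 111.05,18.83" fill="none" stroke="#0000ff"/>
  <polygon points="54.12,36.78 31.61,116.60 167.57,75.25 71.38,122.47 139.01,55.99" fill="none" stroke="#0000ff"/>
  <polyline points="35.79,9.55 13.93,99.18 45.52,57.87" fill="none" stroke="#0000ff"/>
  <polygon points="92.96,68.15 116.78,68.15 116.78,114.79 92.96,114.79" fill="none" stroke="#0000ff"/>
  <polyline points="75.79,79.87 76.14,80.12 75.28,70.40 69.95,57.84 56.86,49.57" fill="none" stroke="#0000ff"/>
</svg>

Each laser-on run becomes one SVG element. Flip Y back into SVG space with y_svg = 131.46 − y_machine. Every run uses S927, so all elements get stroke `#0000ff` (cut).

Run 1: The run returns to its start, so emit a `<polygon>` with points (Y-flipped): 114.58,27.15 105.60,26.05 111.05,18.83.

Run 2: The run returns to its start, so emit a `<polygon>` with points (Y-flipped): 54.12,36.78 31.61,116.60 167.57,75.25 71.38,122.47 139.01,55.99.

Run 3: The run is open, so emit a `<polyline>` with points (Y-flipped): 35.79,9.55 13.93,99.18 45.52,57.87.

Run 4: The run returns to its start, so emit a `<polygon>` with points (Y-flipped): 92.96,68.15 116.78,68.15 116.78,114.79 92.96,114.79.

Run 5: The run is open, so emit a `<polyline>` with points (Y-flipped): 75.79,79.87 76.14,80.12 75.28,70.40 69.95,57.84 56.86,49.57.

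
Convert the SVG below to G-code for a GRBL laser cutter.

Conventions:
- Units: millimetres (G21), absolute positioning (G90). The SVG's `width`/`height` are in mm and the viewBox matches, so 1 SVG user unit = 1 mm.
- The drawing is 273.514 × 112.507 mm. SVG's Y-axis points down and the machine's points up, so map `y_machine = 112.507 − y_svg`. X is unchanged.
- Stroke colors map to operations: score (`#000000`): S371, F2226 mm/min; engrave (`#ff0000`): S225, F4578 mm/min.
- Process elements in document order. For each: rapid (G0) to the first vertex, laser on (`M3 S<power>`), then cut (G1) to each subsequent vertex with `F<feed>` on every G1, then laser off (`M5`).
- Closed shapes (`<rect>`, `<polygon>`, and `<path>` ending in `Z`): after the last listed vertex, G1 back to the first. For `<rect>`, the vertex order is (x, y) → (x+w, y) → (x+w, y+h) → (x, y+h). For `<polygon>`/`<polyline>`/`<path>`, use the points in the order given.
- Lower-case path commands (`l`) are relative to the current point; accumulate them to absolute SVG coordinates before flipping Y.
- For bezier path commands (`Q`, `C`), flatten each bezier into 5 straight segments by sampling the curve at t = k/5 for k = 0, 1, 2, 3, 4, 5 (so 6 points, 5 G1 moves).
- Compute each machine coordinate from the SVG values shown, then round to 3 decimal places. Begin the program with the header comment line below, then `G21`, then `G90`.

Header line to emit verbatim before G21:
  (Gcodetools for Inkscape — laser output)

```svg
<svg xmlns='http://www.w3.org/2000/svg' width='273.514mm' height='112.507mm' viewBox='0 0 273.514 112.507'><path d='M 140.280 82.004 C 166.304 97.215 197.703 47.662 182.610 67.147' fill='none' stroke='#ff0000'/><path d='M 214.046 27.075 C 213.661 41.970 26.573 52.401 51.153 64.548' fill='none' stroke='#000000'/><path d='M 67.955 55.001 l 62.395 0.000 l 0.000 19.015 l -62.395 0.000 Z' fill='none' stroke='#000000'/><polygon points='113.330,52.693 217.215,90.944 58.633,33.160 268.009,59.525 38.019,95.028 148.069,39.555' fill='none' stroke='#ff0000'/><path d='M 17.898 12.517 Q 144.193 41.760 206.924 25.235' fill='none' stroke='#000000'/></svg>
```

(Gcodetools for Inkscape — laser output)
G21
G90
G0 X140.280 Y30.503
M3 S225
G1 X156.124 Y28.078 F4578
G1 X170.769 Y34.773 F4578
G1 X181.725 Y44.167 F4578
G1 X186.502 Y49.837 F4578
G1 X182.610 Y45.360 F4578
M5
G0 X214.046 Y85.432
M3 S371
G1 X194.598 Y76.981 F2226
G1 X149.462 Y69.305 F2226
G1 X97.762 Y62.107 F2226
G1 X58.618 Y55.091 F2226
G1 X51.153 Y47.959 F2226
M5
G0 X67.955 Y57.506
M3 S371
G1 X130.350 Y57.506 F2226
G1 X130.350 Y38.491 F2226
G1 X67.955 Y38.491 F2226
G1 X67.955 Y57.506 F2226
M5
G0 X113.330 Y59.814
M3 S225
G1 X217.215 Y21.563 F4578
G1 X58.633 Y79.347 F4578
G1 X268.009 Y52.982 F4578
G1 X38.019 Y17.479 F4578
G1 X148.069 Y72.952 F4578
G1 X113.330 Y59.814 F4578
M5
G0 X17.898 Y99.990
M3 S371
G1 X65.873 Y90.124 F2226
G1 X108.764 Y83.918 F2226
G1 X146.569 Y81.375 F2226
G1 X179.289 Y82.493 F2226
G1 X206.924 Y87.272 F2226
M5

1 u = 1 mm; y_m = 112.507 − y.

[1] `<path>` cubic bezier, #ff0000→engrave S225 F4578: (140.280,30.503) → (156.124,28.078) → (170.769,34.773) → (181.725,44.167) → (186.502,49.837) → (182.610,45.360)

[2] `<path>` cubic bezier, #000000→score S371 F2226: (214.046,85.432) → (194.598,76.981) → (149.462,69.305) → (97.762,62.107) → (58.618,55.091) → (51.153,47.959)

[3] `<path>` rectangle, #000000→score S371 F2226: (67.955,57.506) → (130.350,57.506) → (130.350,38.491) → (67.955,38.491) → (67.955,57.506) (closed)

[4] `<polygon>` closed polygon, #ff0000→engrave S225 F4578: (113.330,59.814) → (217.215,21.563) → (58.633,79.347) → (268.009,52.982) → (38.019,17.479) → (148.069,72.952) → (113.330,59.814) (closed)

[5] `<path>` quadratic bezier, #000000→score S371 F2226: (17.898,99.990) → (65.873,90.124) → (108.764,83.918) → (146.569,81.375) → (179.289,82.493) → (206.924,87.272)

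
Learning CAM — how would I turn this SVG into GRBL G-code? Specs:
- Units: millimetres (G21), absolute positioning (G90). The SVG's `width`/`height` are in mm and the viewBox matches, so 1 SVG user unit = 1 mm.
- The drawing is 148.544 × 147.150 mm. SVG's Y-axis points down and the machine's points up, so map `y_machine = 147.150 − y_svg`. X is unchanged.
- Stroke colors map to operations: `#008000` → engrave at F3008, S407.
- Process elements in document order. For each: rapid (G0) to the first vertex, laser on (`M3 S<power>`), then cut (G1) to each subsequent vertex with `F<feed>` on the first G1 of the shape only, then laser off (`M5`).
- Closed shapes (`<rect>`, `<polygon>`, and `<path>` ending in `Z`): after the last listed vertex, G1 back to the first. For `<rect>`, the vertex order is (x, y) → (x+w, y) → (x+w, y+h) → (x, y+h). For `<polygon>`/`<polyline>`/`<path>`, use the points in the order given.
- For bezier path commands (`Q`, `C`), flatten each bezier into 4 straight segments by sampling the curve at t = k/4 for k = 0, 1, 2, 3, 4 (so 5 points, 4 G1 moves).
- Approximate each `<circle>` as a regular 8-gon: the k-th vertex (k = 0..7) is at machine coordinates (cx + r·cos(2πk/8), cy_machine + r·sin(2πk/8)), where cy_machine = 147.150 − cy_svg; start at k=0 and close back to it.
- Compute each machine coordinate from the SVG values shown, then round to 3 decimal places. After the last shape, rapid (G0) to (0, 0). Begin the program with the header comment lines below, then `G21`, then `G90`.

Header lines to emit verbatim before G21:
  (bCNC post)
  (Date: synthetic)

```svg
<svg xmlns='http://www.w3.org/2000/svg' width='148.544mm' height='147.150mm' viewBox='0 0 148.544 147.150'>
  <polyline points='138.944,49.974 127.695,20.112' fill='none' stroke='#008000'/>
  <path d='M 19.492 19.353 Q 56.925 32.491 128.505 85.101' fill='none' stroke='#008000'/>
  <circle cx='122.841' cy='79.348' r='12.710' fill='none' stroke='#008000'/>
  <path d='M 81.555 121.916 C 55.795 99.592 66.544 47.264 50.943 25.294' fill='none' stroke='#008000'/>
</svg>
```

1 u = 1 mm; y_m = 147.150 − y.

[1] `<polyline>` line segment, #008000→engrave S407 F3008: (138.944,97.176) → (127.695,127.038)

[2] `<path>` quadratic bezier, #008000→engrave S407 F3008: (19.492,127.797) → (40.343,118.761) → (65.462,104.791) → (94.849,85.887) → (128.505,62.049)

[3] `<circle>` circle, #008000→engrave S407 F3008: (135.551,67.802) → (131.828,76.789) → (122.841,80.512) → (113.854,76.789) → (110.131,67.802) → (113.854,58.815) → (122.841,55.092) → (131.828,58.815) → (135.551,67.802) (closed)

[4] `<path>` cubic bezier, #008000→engrave S407 F3008: (81.555,25.234) → (68.098,46.660) → (62.439,73.678) → (58.685,100.630) → (50.943,121.856)

(bCNC post)
(Date: synthetic)
G21
G90
G0 X138.944 Y97.176
M3 S407
G1 X127.695 Y127.038 F3008
M5
G0 X19.492 Y127.797
M3 S407
G1 X40.343 Y118.761 F3008
G1 X65.462 Y104.791
G1 X94.849 Y85.887
G1 X128.505 Y62.049
M5
G0 X135.551 Y67.802
M3 S407
G1 X131.828 Y76.789 F3008
G1 X122.841 Y80.512
G1 X113.854 Y76.789
G1 X110.131 Y67.802
G1 X113.854 Y58.815
G1 X122.841 Y55.092
G1 X131.828 Y58.815
G1 X135.551 Y67.802
M5
G0 X81.555 Y25.234
M3 S407
G1 X68.098 Y46.660 F3008
G1 X62.439 Y73.678
G1 X58.685 Y100.630
G1 X50.943 Y121.856
M5
G0 X0.000 Y0.000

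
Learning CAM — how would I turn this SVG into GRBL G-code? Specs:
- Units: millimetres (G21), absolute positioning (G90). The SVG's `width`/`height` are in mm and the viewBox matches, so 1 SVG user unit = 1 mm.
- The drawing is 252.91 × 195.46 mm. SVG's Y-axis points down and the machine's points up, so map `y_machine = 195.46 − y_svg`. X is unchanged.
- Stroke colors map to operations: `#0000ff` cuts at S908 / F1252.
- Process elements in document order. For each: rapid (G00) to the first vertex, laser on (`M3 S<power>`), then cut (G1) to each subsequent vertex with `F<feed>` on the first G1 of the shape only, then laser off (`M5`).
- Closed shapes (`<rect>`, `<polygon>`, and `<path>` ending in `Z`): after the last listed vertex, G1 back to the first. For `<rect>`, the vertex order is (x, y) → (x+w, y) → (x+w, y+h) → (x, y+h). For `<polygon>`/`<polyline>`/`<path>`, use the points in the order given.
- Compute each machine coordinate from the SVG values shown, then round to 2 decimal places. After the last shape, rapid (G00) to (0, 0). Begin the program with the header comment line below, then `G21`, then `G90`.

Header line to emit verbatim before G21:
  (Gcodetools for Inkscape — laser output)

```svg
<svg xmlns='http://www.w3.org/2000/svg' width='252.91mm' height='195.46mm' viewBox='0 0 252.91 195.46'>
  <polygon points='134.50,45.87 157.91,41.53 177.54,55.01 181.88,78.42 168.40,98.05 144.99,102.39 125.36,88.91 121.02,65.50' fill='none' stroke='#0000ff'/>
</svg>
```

viewBox `0 0 252.91 195.46` with mm width/height → 1 unit = 1 mm. Flip: y_m = 195.46 − y_svg.

**Shape 1** — `<polygon>` regular polygon, stroke `#0000ff` → cut (S908, F1252). Machine vertices: (134.50,149.59) → (157.91,153.93) → (177.54,140.45) → (181.88,117.04) → (168.40,97.41) → (144.99,93.07) → (125.36,106.55) → (121.02,129.96) → (134.50,149.59). Closed: final G1 returns to the first vertex.

(Gcodetools for Inkscape — laser output)
G21
G90
G00 X134.50 Y149.59
M3 S908
G1 X157.91 Y153.93 F1252
G1 X177.54 Y140.45
G1 X181.88 Y117.04
G1 X168.40 Y97.41
G1 X144.99 Y93.07
G1 X125.36 Y106.55
G1 X121.02 Y129.96
G1 X134.50 Y149.59
M5
G00 X0.00 Y0.00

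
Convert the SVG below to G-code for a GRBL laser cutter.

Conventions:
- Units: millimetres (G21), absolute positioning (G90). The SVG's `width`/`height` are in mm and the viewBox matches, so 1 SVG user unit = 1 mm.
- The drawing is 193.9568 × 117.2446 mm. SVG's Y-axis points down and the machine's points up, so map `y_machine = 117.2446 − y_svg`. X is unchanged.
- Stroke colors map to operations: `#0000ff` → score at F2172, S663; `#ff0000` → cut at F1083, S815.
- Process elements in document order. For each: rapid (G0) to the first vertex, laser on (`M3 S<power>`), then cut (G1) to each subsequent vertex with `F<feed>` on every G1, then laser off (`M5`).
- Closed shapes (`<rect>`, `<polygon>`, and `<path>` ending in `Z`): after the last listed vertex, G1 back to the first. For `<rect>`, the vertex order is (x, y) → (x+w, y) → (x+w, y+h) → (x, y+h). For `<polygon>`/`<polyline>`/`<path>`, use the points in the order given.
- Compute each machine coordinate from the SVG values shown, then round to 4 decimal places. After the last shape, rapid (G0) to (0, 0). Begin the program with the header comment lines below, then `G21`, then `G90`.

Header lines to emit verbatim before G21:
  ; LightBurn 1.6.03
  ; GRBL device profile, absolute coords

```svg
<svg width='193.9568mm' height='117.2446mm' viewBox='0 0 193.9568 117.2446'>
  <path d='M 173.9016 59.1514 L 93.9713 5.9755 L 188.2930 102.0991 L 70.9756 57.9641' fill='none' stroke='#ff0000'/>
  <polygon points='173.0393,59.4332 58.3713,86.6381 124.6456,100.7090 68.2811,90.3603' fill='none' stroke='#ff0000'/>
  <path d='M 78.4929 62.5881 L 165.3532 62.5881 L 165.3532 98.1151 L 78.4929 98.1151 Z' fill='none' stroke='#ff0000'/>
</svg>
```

Since the viewBox matches the mm dimensions, user units are millimetres directly. The only transform is the Y-flip y_m = 117.2446 − y_svg.

Shape 1 is a open polyline drawn with `<path>`. Its stroke #ff0000 means cut at S815, F1083. After flipping Y the toolpath is (173.9016,58.0932) → (93.9713,111.2691) → (188.2930,15.1455) → (70.9756,59.2805).

Shape 2 is a closed polygon drawn with `<polygon>`. Its stroke #ff0000 means cut at S815, F1083. After flipping Y the toolpath is (173.0393,57.8114) → (58.3713,30.6065) → (124.6456,16.5356) → (68.2811,26.8843) → (173.0393,57.8114), returning to the start.

Shape 3 is a rectangle drawn with `<path>`. Its stroke #ff0000 means cut at S815, F1083. After flipping Y the toolpath is (78.4929,54.6565) → (165.3532,54.6565) → (165.3532,19.1295) → (78.4929,19.1295) → (78.4929,54.6565), returning to the start.

; LightBurn 1.6.03
; GRBL device profile, absolute coords
G21
G90
G0 X173.9016 Y58.0932
M3 S815
G1 X93.9713 Y111.2691 F1083
G1 X188.2930 Y15.1455 F1083
G1 X70.9756 Y59.2805 F1083
M5
G0 X173.0393 Y57.8114
M3 S815
G1 X58.3713 Y30.6065 F1083
G1 X124.6456 Y16.5356 F1083
G1 X68.2811 Y26.8843 F1083
G1 X173.0393 Y57.8114 F1083
M5
G0 X78.4929 Y54.6565
M3 S815
G1 X165.3532 Y54.6565 F1083
G1 X165.3532 Y19.1295 F1083
G1 X78.4929 Y19.1295 F1083
G1 X78.4929 Y54.6565 F1083
M5
G0 X0.0000 Y0.0000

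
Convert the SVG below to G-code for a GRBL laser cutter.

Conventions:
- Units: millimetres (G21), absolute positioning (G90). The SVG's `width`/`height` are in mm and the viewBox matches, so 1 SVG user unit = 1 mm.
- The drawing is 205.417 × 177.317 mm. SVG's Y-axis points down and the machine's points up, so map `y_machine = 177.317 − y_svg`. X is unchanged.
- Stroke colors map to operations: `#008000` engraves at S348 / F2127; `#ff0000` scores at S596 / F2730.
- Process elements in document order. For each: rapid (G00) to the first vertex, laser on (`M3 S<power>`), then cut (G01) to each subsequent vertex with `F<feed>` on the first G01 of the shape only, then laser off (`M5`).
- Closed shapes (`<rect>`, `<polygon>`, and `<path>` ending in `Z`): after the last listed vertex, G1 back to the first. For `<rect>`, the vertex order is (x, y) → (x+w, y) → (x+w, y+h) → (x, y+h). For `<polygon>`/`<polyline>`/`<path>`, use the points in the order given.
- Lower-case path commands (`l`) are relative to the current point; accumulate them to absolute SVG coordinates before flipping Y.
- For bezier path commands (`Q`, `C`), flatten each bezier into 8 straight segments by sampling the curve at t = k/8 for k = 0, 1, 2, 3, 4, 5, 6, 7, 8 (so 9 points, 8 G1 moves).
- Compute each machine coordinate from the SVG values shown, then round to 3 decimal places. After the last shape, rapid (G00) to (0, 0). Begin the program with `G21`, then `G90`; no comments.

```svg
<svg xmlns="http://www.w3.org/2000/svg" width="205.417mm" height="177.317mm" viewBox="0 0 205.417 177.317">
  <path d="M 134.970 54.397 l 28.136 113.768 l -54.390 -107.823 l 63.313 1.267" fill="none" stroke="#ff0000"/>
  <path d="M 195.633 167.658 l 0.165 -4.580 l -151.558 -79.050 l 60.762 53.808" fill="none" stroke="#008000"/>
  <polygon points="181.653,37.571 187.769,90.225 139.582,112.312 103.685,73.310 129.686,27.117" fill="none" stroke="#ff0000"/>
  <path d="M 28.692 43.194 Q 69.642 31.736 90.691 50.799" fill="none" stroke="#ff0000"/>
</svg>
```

G21
G90
G00 X134.970 Y122.920
M3 S596
G01 X163.106 Y9.152 F2730
G01 X108.716 Y116.975
G01 X172.029 Y115.708
M5
G00 X195.633 Y9.659
M3 S348
G01 X195.798 Y14.239 F2127
G01 X44.240 Y93.289
G01 X105.002 Y39.481
M5
G00 X181.653 Y139.746
M3 S596
G01 X187.769 Y87.092 F2730
G01 X139.582 Y65.005
G01 X103.685 Y104.007
G01 X129.686 Y150.200
G01 X181.653 Y139.746
M5
G00 X28.692 Y134.123
M3 S596
G01 X38.619 Y136.511 F2730
G01 X47.923 Y137.944
G01 X56.606 Y138.424
G01 X64.667 Y137.951
G01 X72.106 Y136.523
G01 X78.923 Y134.142
G01 X85.118 Y130.807
G01 X90.691 Y126.518
M5
G00 X0.000 Y0.000

viewBox `0 0 205.417 177.317` with mm width/height → 1 unit = 1 mm. Flip: y_m = 177.317 − y_svg.

**Shape 1** — `<path>` open polyline, stroke `#ff0000` → score (S596, F2730). Machine vertices: (134.970,122.920) → (163.106,9.152) → (108.716,116.975) → (172.029,115.708). Open path.

**Shape 2** — `<path>` open polyline, stroke `#008000` → engrave (S348, F2127). Machine vertices: (195.633,9.659) → (195.798,14.239) → (44.240,93.289) → (105.002,39.481). Open path.

**Shape 3** — `<polygon>` regular polygon, stroke `#ff0000` → score (S596, F2730). Machine vertices: (181.653,139.746) → (187.769,87.092) → (139.582,65.005) → (103.685,104.007) → (129.686,150.200) → (181.653,139.746). Closed: final G1 returns to the first vertex.

**Shape 4** — `<path>` quadratic bezier, stroke `#ff0000` → score (S596, F2730). Control points (SVG): P0=(28.692,43.194), P1=(69.642,31.736), P2=(90.691,50.799); sampled at t=k/8. Machine vertices: (28.692,134.123) → (38.619,136.511) → (47.923,137.944) → (56.606,138.424) → (64.667,137.951) → (72.106,136.523) → (78.923,134.142) → (85.118,130.807) → (90.691,126.518). Open path.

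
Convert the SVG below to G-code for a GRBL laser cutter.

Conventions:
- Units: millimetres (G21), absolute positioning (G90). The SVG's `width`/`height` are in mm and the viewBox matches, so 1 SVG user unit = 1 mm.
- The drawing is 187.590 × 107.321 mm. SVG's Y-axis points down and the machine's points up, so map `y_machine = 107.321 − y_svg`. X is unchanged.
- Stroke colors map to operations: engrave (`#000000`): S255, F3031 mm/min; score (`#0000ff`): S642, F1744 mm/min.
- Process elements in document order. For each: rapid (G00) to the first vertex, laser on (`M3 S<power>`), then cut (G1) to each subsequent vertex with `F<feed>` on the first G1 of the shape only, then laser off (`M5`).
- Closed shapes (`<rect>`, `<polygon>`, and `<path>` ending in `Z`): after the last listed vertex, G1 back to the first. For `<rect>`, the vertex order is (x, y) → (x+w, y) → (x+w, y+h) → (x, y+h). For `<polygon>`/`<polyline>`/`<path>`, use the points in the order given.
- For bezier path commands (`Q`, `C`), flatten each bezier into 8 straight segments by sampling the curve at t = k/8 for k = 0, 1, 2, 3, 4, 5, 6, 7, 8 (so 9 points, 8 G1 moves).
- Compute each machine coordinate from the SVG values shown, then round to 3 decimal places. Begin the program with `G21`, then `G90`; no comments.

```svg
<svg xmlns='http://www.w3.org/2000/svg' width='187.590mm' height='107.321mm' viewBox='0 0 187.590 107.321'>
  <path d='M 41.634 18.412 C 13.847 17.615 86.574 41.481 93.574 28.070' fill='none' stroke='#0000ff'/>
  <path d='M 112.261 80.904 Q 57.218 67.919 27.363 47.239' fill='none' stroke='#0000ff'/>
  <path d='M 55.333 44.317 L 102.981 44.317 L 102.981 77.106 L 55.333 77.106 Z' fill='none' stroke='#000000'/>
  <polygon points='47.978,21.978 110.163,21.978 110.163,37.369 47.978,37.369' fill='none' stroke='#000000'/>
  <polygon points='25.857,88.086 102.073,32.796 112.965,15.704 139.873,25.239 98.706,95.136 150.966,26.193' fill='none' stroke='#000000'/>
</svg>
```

Since the viewBox matches the mm dimensions, user units are millimetres directly. The only transform is the Y-flip y_m = 107.321 − y_svg.

Shape 1 is a cubic bezier drawn with `<path>`. Its stroke #0000ff means score at S642, F1744. After flipping Y the toolpath is (41.634,88.909) → (35.601,88.173) → (37.043,85.850) → (44.011,82.667) → (54.559,79.350) → (66.737,76.623) → (78.598,75.214) → (88.193,75.848) → (93.574,79.251).

Shape 2 is a quadratic bezier drawn with `<path>`. Its stroke #0000ff means score at S642, F1744. After flipping Y the toolpath is (112.261,26.417) → (98.894,29.783) → (86.314,33.390) → (74.521,37.238) → (63.515,41.326) → (53.296,45.654) → (43.865,50.223) → (35.220,55.032) → (27.363,60.082).

Shape 3 is a rectangle drawn with `<path>`. Its stroke #000000 means engrave at S255, F3031. After flipping Y the toolpath is (55.333,63.004) → (102.981,63.004) → (102.981,30.215) → (55.333,30.215) → (55.333,63.004), returning to the start.

Shape 4 is a rectangle drawn with `<polygon>`. Its stroke #000000 means engrave at S255, F3031. After flipping Y the toolpath is (47.978,85.343) → (110.163,85.343) → (110.163,69.952) → (47.978,69.952) → (47.978,85.343), returning to the start.

Shape 5 is a closed polygon drawn with `<polygon>`. Its stroke #000000 means engrave at S255, F3031. After flipping Y the toolpath is (25.857,19.235) → (102.073,74.525) → (112.965,91.617) → (139.873,82.082) → (98.706,12.185) → (150.966,81.128) → (25.857,19.235), returning to the start.

G21
G90
G00 X41.634 Y88.909
M3 S642
G1 X35.601 Y88.173 F1744
G1 X37.043 Y85.850
G1 X44.011 Y82.667
G1 X54.559 Y79.350
G1 X66.737 Y76.623
G1 X78.598 Y75.214
G1 X88.193 Y75.848
G1 X93.574 Y79.251
M5
G00 X112.261 Y26.417
M3 S642
G1 X98.894 Y29.783 F1744
G1 X86.314 Y33.390
G1 X74.521 Y37.238
G1 X63.515 Y41.326
G1 X53.296 Y45.654
G1 X43.865 Y50.223
G1 X35.220 Y55.032
G1 X27.363 Y60.082
M5
G00 X55.333 Y63.004
M3 S255
G1 X102.981 Y63.004 F3031
G1 X102.981 Y30.215
G1 X55.333 Y30.215
G1 X55.333 Y63.004
M5
G00 X47.978 Y85.343
M3 S255
G1 X110.163 Y85.343 F3031
G1 X110.163 Y69.952
G1 X47.978 Y69.952
G1 X47.978 Y85.343
M5
G00 X25.857 Y19.235
M3 S255
G1 X102.073 Y74.525 F3031
G1 X112.965 Y91.617
G1 X139.873 Y82.082
G1 X98.706 Y12.185
G1 X150.966 Y81.128
G1 X25.857 Y19.235
M5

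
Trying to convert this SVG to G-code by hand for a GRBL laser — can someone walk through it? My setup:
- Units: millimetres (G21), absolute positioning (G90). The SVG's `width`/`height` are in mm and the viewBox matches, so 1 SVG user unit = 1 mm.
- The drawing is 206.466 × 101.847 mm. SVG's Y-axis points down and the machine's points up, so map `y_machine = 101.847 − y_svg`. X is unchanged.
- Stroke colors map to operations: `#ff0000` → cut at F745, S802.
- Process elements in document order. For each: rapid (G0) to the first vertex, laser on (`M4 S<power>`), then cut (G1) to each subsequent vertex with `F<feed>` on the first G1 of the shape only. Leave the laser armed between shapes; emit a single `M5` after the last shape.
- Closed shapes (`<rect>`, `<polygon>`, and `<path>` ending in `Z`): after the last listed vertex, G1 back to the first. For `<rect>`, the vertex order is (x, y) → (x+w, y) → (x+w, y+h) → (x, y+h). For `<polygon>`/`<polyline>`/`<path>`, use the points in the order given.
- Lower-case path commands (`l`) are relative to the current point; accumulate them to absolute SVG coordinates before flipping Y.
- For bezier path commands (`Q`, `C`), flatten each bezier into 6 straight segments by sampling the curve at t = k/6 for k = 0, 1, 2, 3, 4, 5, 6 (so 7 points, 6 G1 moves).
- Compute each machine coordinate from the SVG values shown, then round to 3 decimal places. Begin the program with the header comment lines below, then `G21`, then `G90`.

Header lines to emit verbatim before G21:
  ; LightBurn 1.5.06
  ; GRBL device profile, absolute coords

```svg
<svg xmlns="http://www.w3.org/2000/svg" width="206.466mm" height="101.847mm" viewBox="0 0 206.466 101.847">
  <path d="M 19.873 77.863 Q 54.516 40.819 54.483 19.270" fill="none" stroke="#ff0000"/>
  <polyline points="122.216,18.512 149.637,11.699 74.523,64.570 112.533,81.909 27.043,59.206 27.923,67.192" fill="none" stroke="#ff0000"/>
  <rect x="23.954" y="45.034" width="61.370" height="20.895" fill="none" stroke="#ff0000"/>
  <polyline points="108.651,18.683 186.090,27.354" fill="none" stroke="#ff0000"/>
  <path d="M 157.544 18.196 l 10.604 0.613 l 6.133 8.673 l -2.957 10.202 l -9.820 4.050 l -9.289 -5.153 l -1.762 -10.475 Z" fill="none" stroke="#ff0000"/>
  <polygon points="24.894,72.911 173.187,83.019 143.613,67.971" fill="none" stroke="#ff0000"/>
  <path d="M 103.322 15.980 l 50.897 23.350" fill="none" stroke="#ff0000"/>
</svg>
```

; LightBurn 1.5.06
; GRBL device profile, absolute coords
G21
G90
G0 X19.873 Y23.984
M4 S802
G1 X30.457 Y35.902 F745
G1 X39.115 Y46.958
G1 X45.847 Y57.154
G1 X50.652 Y66.489
G1 X53.531 Y74.964
G1 X54.483 Y82.577
G0 X122.216 Y83.335
M4 S802
G1 X149.637 Y90.148 F745
G1 X74.523 Y37.277
G1 X112.533 Y19.938
G1 X27.043 Y42.641
G1 X27.923 Y34.655
G0 X23.954 Y56.813
M4 S802
G1 X85.324 Y56.813 F745
G1 X85.324 Y35.918
G1 X23.954 Y35.918
G1 X23.954 Y56.813
G0 X108.651 Y83.164
M4 S802
G1 X186.090 Y74.493 F745
G0 X157.544 Y83.651
M4 S802
G1 X168.148 Y83.038 F745
G1 X174.281 Y74.365
G1 X171.324 Y64.163
G1 X161.504 Y60.113
G1 X152.215 Y65.266
G1 X150.453 Y75.741
G1 X157.544 Y83.651
G0 X24.894 Y28.936
M4 S802
G1 X173.187 Y18.828 F745
G1 X143.613 Y33.876
G1 X24.894 Y28.936
G0 X103.322 Y85.867
M4 S802
G1 X154.219 Y62.517 F745
M5

Since the viewBox matches the mm dimensions, user units are millimetres directly. The only transform is the Y-flip y_m = 101.847 − y_svg.

Shape 1 is a quadratic bezier drawn with `<path>`. Its stroke #ff0000 means cut at S802, F745. After flipping Y the toolpath is (19.873,23.984) → (30.457,35.902) → (39.115,46.958) → (45.847,57.154) → (50.652,66.489) → (53.531,74.964) → (54.483,82.577).

Shape 2 is a open polyline drawn with `<polyline>`. Its stroke #ff0000 means cut at S802, F745. After flipping Y the toolpath is (122.216,83.335) → (149.637,90.148) → (74.523,37.277) → (112.533,19.938) → (27.043,42.641) → (27.923,34.655).

Shape 3 is a rectangle drawn with `<rect>`. Its stroke #ff0000 means cut at S802, F745. After flipping Y the toolpath is (23.954,56.813) → (85.324,56.813) → (85.324,35.918) → (23.954,35.918) → (23.954,56.813), returning to the start.

Shape 4 is a line segment drawn with `<polyline>`. Its stroke #ff0000 means cut at S802, F745. After flipping Y the toolpath is (108.651,83.164) → (186.090,74.493).

Shape 5 is a regular polygon drawn with `<path>`. Its stroke #ff0000 means cut at S802, F745. After flipping Y the toolpath is (157.544,83.651) → (168.148,83.038) → (174.281,74.365) → (171.324,64.163) → (161.504,60.113) → (152.215,65.266) → (150.453,75.741) → (157.544,83.651), returning to the start.

Shape 6 is a closed polygon drawn with `<polygon>`. Its stroke #ff0000 means cut at S802, F745. After flipping Y the toolpath is (24.894,28.936) → (173.187,18.828) → (143.613,33.876) → (24.894,28.936), returning to the start.

Shape 7 is a line segment drawn with `<path>`. Its stroke #ff0000 means cut at S802, F745. After flipping Y the toolpath is (103.322,85.867) → (154.219,62.517).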